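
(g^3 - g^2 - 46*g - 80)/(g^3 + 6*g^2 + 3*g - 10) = (g - 8)/(g - 1)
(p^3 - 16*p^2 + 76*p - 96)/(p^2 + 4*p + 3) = (p^3 - 16*p^2 + 76*p - 96)/(p^2 + 4*p + 3)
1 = 1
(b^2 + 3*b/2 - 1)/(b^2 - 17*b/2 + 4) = (b + 2)/(b - 8)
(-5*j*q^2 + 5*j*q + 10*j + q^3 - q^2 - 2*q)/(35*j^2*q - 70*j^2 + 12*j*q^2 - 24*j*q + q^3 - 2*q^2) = (-5*j*q - 5*j + q^2 + q)/(35*j^2 + 12*j*q + q^2)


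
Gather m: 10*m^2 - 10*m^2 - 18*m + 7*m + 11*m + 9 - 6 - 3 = 0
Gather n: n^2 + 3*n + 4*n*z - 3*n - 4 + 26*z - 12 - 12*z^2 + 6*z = n^2 + 4*n*z - 12*z^2 + 32*z - 16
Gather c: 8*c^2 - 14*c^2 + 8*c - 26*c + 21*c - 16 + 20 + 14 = -6*c^2 + 3*c + 18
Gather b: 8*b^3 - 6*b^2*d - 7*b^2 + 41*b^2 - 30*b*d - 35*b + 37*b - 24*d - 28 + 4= 8*b^3 + b^2*(34 - 6*d) + b*(2 - 30*d) - 24*d - 24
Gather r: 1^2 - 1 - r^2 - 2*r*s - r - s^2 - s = -r^2 + r*(-2*s - 1) - s^2 - s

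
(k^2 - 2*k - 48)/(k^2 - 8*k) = (k + 6)/k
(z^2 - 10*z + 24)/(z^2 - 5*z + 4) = (z - 6)/(z - 1)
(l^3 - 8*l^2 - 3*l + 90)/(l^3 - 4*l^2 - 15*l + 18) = (l - 5)/(l - 1)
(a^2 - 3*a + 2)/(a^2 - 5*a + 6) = (a - 1)/(a - 3)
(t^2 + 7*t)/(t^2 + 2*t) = (t + 7)/(t + 2)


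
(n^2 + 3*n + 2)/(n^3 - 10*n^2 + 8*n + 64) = (n + 1)/(n^2 - 12*n + 32)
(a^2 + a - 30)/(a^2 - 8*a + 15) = (a + 6)/(a - 3)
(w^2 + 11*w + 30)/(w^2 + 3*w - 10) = (w + 6)/(w - 2)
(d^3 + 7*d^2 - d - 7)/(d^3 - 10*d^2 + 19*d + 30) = (d^2 + 6*d - 7)/(d^2 - 11*d + 30)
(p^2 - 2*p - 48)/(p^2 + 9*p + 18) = (p - 8)/(p + 3)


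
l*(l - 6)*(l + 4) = l^3 - 2*l^2 - 24*l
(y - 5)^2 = y^2 - 10*y + 25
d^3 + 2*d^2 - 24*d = d*(d - 4)*(d + 6)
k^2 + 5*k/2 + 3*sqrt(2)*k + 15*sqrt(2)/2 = (k + 5/2)*(k + 3*sqrt(2))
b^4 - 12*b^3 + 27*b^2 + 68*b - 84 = (b - 7)*(b - 6)*(b - 1)*(b + 2)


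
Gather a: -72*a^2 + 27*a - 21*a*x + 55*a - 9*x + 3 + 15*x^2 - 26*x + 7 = -72*a^2 + a*(82 - 21*x) + 15*x^2 - 35*x + 10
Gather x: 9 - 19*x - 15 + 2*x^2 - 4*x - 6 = 2*x^2 - 23*x - 12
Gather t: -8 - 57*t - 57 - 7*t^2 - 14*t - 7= -7*t^2 - 71*t - 72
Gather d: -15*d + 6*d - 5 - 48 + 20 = -9*d - 33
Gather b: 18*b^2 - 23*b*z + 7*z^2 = 18*b^2 - 23*b*z + 7*z^2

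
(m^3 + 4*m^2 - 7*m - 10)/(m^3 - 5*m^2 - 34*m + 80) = (m + 1)/(m - 8)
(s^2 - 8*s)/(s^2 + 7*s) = (s - 8)/(s + 7)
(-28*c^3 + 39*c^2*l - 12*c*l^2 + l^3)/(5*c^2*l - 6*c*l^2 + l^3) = (-28*c^2 + 11*c*l - l^2)/(l*(5*c - l))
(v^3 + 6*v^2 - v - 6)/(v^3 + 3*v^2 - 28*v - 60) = (v^2 - 1)/(v^2 - 3*v - 10)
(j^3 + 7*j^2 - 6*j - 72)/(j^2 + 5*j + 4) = (j^2 + 3*j - 18)/(j + 1)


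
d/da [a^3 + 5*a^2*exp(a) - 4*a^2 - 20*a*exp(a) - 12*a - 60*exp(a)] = 5*a^2*exp(a) + 3*a^2 - 10*a*exp(a) - 8*a - 80*exp(a) - 12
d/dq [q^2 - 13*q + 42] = 2*q - 13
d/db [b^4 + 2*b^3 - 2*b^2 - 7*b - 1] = 4*b^3 + 6*b^2 - 4*b - 7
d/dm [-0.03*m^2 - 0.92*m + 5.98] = -0.06*m - 0.92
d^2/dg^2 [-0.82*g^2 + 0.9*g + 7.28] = -1.64000000000000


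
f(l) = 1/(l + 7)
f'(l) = -1/(l + 7)^2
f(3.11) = 0.10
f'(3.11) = -0.01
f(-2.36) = 0.22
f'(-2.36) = -0.05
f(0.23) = 0.14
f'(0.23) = -0.02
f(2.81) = 0.10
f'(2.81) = -0.01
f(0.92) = 0.13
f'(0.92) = -0.02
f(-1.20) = 0.17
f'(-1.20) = -0.03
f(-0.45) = 0.15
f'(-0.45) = -0.02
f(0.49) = 0.13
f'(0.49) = -0.02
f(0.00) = 0.14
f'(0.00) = -0.02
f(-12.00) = -0.20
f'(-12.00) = -0.04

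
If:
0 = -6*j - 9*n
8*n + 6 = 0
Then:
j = 9/8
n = -3/4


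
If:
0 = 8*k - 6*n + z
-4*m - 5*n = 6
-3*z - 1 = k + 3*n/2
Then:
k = -13*z/12 - 1/3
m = 115*z/72 - 17/18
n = -23*z/18 - 4/9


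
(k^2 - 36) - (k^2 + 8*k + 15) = -8*k - 51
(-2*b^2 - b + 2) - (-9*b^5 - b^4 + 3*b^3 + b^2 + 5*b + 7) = 9*b^5 + b^4 - 3*b^3 - 3*b^2 - 6*b - 5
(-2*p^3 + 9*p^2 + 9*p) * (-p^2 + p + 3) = 2*p^5 - 11*p^4 - 6*p^3 + 36*p^2 + 27*p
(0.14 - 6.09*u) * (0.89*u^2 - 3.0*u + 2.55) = -5.4201*u^3 + 18.3946*u^2 - 15.9495*u + 0.357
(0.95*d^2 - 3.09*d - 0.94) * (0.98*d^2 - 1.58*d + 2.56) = 0.931*d^4 - 4.5292*d^3 + 6.393*d^2 - 6.4252*d - 2.4064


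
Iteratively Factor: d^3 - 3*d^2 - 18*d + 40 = (d - 5)*(d^2 + 2*d - 8) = (d - 5)*(d + 4)*(d - 2)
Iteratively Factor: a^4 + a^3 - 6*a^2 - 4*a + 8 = (a + 2)*(a^3 - a^2 - 4*a + 4) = (a - 2)*(a + 2)*(a^2 + a - 2) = (a - 2)*(a - 1)*(a + 2)*(a + 2)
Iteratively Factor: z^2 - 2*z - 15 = (z - 5)*(z + 3)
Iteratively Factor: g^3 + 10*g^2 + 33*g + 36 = (g + 4)*(g^2 + 6*g + 9) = (g + 3)*(g + 4)*(g + 3)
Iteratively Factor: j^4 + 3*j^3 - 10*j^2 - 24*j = (j + 4)*(j^3 - j^2 - 6*j) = (j + 2)*(j + 4)*(j^2 - 3*j) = (j - 3)*(j + 2)*(j + 4)*(j)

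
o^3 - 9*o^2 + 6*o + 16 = (o - 8)*(o - 2)*(o + 1)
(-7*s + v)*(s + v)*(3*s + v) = -21*s^3 - 25*s^2*v - 3*s*v^2 + v^3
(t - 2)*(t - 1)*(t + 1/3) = t^3 - 8*t^2/3 + t + 2/3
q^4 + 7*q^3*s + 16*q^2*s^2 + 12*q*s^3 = q*(q + 2*s)^2*(q + 3*s)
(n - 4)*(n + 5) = n^2 + n - 20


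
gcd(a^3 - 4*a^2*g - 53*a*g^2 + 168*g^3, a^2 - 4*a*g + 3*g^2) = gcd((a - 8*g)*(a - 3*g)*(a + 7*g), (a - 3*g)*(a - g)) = a - 3*g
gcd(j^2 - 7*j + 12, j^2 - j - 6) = j - 3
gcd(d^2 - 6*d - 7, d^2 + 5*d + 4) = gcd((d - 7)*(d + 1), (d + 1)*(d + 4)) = d + 1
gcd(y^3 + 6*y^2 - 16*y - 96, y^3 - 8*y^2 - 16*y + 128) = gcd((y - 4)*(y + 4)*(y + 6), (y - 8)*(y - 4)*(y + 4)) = y^2 - 16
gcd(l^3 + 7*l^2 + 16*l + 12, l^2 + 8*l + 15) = l + 3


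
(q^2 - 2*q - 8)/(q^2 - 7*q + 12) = (q + 2)/(q - 3)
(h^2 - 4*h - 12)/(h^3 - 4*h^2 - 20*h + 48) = (h + 2)/(h^2 + 2*h - 8)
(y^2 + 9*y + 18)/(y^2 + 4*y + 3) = (y + 6)/(y + 1)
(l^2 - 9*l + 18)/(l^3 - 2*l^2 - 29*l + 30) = (l - 3)/(l^2 + 4*l - 5)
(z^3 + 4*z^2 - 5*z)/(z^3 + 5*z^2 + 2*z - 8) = z*(z + 5)/(z^2 + 6*z + 8)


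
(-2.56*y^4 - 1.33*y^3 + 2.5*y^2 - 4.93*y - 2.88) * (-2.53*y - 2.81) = 6.4768*y^5 + 10.5585*y^4 - 2.5877*y^3 + 5.4479*y^2 + 21.1397*y + 8.0928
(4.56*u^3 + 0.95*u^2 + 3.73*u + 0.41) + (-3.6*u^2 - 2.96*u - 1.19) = 4.56*u^3 - 2.65*u^2 + 0.77*u - 0.78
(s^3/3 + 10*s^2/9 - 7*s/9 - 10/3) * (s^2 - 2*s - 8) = s^5/3 + 4*s^4/9 - 17*s^3/3 - 32*s^2/3 + 116*s/9 + 80/3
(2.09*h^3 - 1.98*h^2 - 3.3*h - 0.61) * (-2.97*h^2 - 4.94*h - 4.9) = -6.2073*h^5 - 4.444*h^4 + 9.3412*h^3 + 27.8157*h^2 + 19.1834*h + 2.989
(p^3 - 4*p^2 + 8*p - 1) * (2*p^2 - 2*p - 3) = 2*p^5 - 10*p^4 + 21*p^3 - 6*p^2 - 22*p + 3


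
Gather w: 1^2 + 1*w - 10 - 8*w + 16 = 7 - 7*w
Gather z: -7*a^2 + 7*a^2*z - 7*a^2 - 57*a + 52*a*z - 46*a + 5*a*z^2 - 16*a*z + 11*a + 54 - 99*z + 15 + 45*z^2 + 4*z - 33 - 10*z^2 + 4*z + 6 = -14*a^2 - 92*a + z^2*(5*a + 35) + z*(7*a^2 + 36*a - 91) + 42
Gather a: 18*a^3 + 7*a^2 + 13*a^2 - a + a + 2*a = 18*a^3 + 20*a^2 + 2*a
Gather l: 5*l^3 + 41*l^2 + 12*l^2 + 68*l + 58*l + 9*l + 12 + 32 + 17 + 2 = 5*l^3 + 53*l^2 + 135*l + 63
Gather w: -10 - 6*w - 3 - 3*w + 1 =-9*w - 12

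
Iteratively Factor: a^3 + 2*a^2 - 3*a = (a + 3)*(a^2 - a) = a*(a + 3)*(a - 1)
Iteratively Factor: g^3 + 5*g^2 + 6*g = (g + 3)*(g^2 + 2*g) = (g + 2)*(g + 3)*(g)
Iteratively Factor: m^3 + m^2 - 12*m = (m - 3)*(m^2 + 4*m) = (m - 3)*(m + 4)*(m)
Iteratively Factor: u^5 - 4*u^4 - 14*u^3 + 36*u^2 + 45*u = (u)*(u^4 - 4*u^3 - 14*u^2 + 36*u + 45) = u*(u + 3)*(u^3 - 7*u^2 + 7*u + 15) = u*(u + 1)*(u + 3)*(u^2 - 8*u + 15) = u*(u - 5)*(u + 1)*(u + 3)*(u - 3)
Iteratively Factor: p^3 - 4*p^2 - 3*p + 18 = (p - 3)*(p^2 - p - 6) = (p - 3)^2*(p + 2)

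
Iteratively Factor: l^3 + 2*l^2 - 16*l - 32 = (l + 4)*(l^2 - 2*l - 8) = (l - 4)*(l + 4)*(l + 2)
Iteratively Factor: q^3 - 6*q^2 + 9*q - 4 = (q - 1)*(q^2 - 5*q + 4) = (q - 4)*(q - 1)*(q - 1)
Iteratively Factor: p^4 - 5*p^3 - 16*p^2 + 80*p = (p + 4)*(p^3 - 9*p^2 + 20*p) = (p - 4)*(p + 4)*(p^2 - 5*p) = p*(p - 4)*(p + 4)*(p - 5)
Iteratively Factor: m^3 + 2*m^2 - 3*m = (m - 1)*(m^2 + 3*m) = m*(m - 1)*(m + 3)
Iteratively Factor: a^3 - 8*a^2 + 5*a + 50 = (a - 5)*(a^2 - 3*a - 10) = (a - 5)^2*(a + 2)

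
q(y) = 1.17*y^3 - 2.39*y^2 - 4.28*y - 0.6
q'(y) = 3.51*y^2 - 4.78*y - 4.28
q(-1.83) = -7.94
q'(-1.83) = 16.22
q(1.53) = -8.55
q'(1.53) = -3.38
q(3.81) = 13.11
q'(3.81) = 28.46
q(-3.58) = -69.59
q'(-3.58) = 57.82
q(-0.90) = 0.46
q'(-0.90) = 2.87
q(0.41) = -2.68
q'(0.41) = -5.65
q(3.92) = 16.37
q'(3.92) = 30.92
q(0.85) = -5.25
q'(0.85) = -5.81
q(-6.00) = -313.68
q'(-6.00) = 150.76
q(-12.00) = -2315.16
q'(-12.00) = 558.52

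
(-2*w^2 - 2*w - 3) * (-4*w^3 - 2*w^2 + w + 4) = 8*w^5 + 12*w^4 + 14*w^3 - 4*w^2 - 11*w - 12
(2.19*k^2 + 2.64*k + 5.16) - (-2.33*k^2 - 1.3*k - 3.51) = 4.52*k^2 + 3.94*k + 8.67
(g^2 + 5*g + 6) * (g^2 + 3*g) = g^4 + 8*g^3 + 21*g^2 + 18*g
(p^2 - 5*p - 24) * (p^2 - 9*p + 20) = p^4 - 14*p^3 + 41*p^2 + 116*p - 480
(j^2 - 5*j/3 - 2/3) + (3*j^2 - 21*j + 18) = 4*j^2 - 68*j/3 + 52/3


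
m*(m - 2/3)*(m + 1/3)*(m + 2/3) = m^4 + m^3/3 - 4*m^2/9 - 4*m/27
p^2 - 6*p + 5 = (p - 5)*(p - 1)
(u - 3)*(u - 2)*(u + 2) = u^3 - 3*u^2 - 4*u + 12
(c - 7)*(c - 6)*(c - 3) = c^3 - 16*c^2 + 81*c - 126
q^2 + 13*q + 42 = (q + 6)*(q + 7)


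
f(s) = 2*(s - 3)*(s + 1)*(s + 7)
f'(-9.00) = 272.00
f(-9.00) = -384.00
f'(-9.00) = 272.00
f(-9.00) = -384.00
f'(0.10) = -31.94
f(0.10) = -45.30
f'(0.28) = -27.93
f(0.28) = -50.69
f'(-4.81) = 8.62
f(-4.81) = 130.33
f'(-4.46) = -3.85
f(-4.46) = 131.12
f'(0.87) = -12.06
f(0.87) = -62.69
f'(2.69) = 63.22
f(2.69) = -22.17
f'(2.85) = 71.74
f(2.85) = -11.38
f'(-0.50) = -42.50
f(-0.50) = -22.75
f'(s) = 2*(s - 3)*(s + 1) + 2*(s - 3)*(s + 7) + 2*(s + 1)*(s + 7)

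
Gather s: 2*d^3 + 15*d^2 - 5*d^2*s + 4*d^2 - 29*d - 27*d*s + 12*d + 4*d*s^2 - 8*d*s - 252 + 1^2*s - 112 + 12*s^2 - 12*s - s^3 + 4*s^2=2*d^3 + 19*d^2 - 17*d - s^3 + s^2*(4*d + 16) + s*(-5*d^2 - 35*d - 11) - 364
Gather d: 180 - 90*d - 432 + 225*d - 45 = 135*d - 297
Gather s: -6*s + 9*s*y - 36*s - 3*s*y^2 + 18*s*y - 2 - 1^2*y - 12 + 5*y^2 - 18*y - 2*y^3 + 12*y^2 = s*(-3*y^2 + 27*y - 42) - 2*y^3 + 17*y^2 - 19*y - 14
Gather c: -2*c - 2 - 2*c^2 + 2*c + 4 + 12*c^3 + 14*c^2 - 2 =12*c^3 + 12*c^2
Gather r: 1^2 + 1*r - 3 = r - 2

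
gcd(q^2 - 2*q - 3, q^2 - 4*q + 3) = q - 3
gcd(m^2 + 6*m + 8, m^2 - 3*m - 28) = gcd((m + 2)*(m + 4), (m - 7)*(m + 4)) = m + 4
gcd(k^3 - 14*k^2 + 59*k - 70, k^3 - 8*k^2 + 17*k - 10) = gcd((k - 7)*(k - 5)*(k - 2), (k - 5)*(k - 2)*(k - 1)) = k^2 - 7*k + 10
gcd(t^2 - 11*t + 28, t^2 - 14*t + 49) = t - 7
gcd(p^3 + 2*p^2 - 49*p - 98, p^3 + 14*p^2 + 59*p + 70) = p^2 + 9*p + 14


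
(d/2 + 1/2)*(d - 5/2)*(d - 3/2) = d^3/2 - 3*d^2/2 - d/8 + 15/8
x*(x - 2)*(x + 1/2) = x^3 - 3*x^2/2 - x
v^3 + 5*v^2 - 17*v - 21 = (v - 3)*(v + 1)*(v + 7)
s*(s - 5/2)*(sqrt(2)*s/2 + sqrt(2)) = sqrt(2)*s^3/2 - sqrt(2)*s^2/4 - 5*sqrt(2)*s/2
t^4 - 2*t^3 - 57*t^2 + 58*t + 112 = (t - 8)*(t - 2)*(t + 1)*(t + 7)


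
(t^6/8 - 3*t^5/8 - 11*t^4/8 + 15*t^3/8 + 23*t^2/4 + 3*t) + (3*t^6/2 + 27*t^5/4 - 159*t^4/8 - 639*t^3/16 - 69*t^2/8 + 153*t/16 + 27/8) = 13*t^6/8 + 51*t^5/8 - 85*t^4/4 - 609*t^3/16 - 23*t^2/8 + 201*t/16 + 27/8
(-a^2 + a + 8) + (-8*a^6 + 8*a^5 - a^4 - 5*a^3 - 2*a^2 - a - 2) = -8*a^6 + 8*a^5 - a^4 - 5*a^3 - 3*a^2 + 6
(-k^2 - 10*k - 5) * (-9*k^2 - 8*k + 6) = 9*k^4 + 98*k^3 + 119*k^2 - 20*k - 30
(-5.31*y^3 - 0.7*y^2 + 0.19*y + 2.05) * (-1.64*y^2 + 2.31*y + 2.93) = 8.7084*y^5 - 11.1181*y^4 - 17.4869*y^3 - 4.9741*y^2 + 5.2922*y + 6.0065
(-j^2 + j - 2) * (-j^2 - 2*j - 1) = j^4 + j^3 + j^2 + 3*j + 2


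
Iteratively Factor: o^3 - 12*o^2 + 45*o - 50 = (o - 5)*(o^2 - 7*o + 10) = (o - 5)^2*(o - 2)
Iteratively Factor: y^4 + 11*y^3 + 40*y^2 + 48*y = (y + 4)*(y^3 + 7*y^2 + 12*y) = y*(y + 4)*(y^2 + 7*y + 12) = y*(y + 4)^2*(y + 3)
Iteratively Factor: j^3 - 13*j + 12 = (j + 4)*(j^2 - 4*j + 3) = (j - 3)*(j + 4)*(j - 1)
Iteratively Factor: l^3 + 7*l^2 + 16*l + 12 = (l + 2)*(l^2 + 5*l + 6) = (l + 2)^2*(l + 3)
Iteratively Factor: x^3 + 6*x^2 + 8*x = (x)*(x^2 + 6*x + 8) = x*(x + 4)*(x + 2)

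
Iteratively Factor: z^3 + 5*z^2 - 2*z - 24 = (z + 4)*(z^2 + z - 6) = (z + 3)*(z + 4)*(z - 2)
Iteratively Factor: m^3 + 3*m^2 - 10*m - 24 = (m + 4)*(m^2 - m - 6) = (m + 2)*(m + 4)*(m - 3)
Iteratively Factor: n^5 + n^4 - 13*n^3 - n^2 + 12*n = (n - 1)*(n^4 + 2*n^3 - 11*n^2 - 12*n) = (n - 3)*(n - 1)*(n^3 + 5*n^2 + 4*n) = (n - 3)*(n - 1)*(n + 4)*(n^2 + n) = n*(n - 3)*(n - 1)*(n + 4)*(n + 1)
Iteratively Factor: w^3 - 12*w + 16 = (w - 2)*(w^2 + 2*w - 8) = (w - 2)*(w + 4)*(w - 2)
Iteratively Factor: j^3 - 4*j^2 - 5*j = (j + 1)*(j^2 - 5*j) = j*(j + 1)*(j - 5)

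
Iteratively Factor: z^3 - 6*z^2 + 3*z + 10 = (z - 5)*(z^2 - z - 2) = (z - 5)*(z - 2)*(z + 1)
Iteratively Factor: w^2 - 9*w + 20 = (w - 5)*(w - 4)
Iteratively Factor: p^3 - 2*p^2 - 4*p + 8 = (p - 2)*(p^2 - 4) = (p - 2)^2*(p + 2)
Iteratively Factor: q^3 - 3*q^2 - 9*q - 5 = (q + 1)*(q^2 - 4*q - 5) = (q - 5)*(q + 1)*(q + 1)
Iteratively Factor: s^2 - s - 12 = (s - 4)*(s + 3)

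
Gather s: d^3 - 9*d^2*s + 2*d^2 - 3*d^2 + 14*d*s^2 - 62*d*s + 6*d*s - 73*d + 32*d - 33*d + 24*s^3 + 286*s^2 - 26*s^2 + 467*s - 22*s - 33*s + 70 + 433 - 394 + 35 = d^3 - d^2 - 74*d + 24*s^3 + s^2*(14*d + 260) + s*(-9*d^2 - 56*d + 412) + 144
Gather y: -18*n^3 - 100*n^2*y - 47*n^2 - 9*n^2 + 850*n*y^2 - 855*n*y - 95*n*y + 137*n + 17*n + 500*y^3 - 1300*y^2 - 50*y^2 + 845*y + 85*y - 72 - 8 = -18*n^3 - 56*n^2 + 154*n + 500*y^3 + y^2*(850*n - 1350) + y*(-100*n^2 - 950*n + 930) - 80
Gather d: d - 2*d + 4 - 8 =-d - 4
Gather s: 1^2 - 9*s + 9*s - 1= 0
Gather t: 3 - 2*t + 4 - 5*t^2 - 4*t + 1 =-5*t^2 - 6*t + 8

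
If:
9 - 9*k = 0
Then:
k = 1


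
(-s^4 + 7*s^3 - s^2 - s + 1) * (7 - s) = s^5 - 14*s^4 + 50*s^3 - 6*s^2 - 8*s + 7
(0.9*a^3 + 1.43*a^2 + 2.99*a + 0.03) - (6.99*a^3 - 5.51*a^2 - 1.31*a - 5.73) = -6.09*a^3 + 6.94*a^2 + 4.3*a + 5.76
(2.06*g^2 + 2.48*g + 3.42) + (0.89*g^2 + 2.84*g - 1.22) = 2.95*g^2 + 5.32*g + 2.2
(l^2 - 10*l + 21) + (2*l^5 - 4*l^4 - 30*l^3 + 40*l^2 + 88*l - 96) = 2*l^5 - 4*l^4 - 30*l^3 + 41*l^2 + 78*l - 75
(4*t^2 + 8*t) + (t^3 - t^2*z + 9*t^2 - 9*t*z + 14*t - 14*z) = t^3 - t^2*z + 13*t^2 - 9*t*z + 22*t - 14*z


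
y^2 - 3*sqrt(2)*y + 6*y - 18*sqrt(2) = (y + 6)*(y - 3*sqrt(2))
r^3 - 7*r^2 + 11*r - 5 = (r - 5)*(r - 1)^2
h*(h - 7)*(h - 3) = h^3 - 10*h^2 + 21*h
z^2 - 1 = (z - 1)*(z + 1)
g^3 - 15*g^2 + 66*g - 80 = (g - 8)*(g - 5)*(g - 2)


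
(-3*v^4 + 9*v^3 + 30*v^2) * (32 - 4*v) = 12*v^5 - 132*v^4 + 168*v^3 + 960*v^2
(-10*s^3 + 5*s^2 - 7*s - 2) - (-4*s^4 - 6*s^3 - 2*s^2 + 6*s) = 4*s^4 - 4*s^3 + 7*s^2 - 13*s - 2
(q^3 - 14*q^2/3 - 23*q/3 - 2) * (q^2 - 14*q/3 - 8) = q^5 - 28*q^4/3 + 55*q^3/9 + 640*q^2/9 + 212*q/3 + 16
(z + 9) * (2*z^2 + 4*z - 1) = 2*z^3 + 22*z^2 + 35*z - 9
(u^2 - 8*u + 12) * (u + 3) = u^3 - 5*u^2 - 12*u + 36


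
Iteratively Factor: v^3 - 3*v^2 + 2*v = (v)*(v^2 - 3*v + 2) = v*(v - 1)*(v - 2)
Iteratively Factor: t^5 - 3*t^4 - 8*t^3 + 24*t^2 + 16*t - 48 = (t - 3)*(t^4 - 8*t^2 + 16) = (t - 3)*(t + 2)*(t^3 - 2*t^2 - 4*t + 8) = (t - 3)*(t - 2)*(t + 2)*(t^2 - 4) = (t - 3)*(t - 2)*(t + 2)^2*(t - 2)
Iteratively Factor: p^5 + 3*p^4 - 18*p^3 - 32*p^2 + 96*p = (p - 2)*(p^4 + 5*p^3 - 8*p^2 - 48*p) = (p - 2)*(p + 4)*(p^3 + p^2 - 12*p) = (p - 3)*(p - 2)*(p + 4)*(p^2 + 4*p) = p*(p - 3)*(p - 2)*(p + 4)*(p + 4)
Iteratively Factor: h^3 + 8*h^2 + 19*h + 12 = (h + 1)*(h^2 + 7*h + 12) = (h + 1)*(h + 3)*(h + 4)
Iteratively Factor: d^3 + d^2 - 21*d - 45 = (d + 3)*(d^2 - 2*d - 15) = (d - 5)*(d + 3)*(d + 3)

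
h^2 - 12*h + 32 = (h - 8)*(h - 4)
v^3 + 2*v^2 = v^2*(v + 2)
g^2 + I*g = g*(g + I)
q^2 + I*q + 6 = (q - 2*I)*(q + 3*I)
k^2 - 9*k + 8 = (k - 8)*(k - 1)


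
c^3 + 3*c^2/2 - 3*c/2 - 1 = (c - 1)*(c + 1/2)*(c + 2)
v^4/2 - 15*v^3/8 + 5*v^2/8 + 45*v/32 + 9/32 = (v/2 + 1/4)*(v - 3)*(v - 3/2)*(v + 1/4)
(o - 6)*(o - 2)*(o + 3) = o^3 - 5*o^2 - 12*o + 36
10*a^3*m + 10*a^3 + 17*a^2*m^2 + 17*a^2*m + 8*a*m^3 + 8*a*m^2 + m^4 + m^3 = (a + m)*(2*a + m)*(5*a + m)*(m + 1)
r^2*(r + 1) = r^3 + r^2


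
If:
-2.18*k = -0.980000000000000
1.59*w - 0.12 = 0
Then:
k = 0.45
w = 0.08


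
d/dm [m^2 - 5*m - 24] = 2*m - 5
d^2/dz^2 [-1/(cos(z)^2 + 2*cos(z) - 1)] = (8*sin(z)^4 - 20*sin(z)^2 - 11*cos(z) + 3*cos(3*z) - 8)/(2*(-sin(z)^2 + 2*cos(z))^3)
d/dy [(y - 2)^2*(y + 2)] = (y - 2)*(3*y + 2)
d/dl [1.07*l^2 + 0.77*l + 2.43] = 2.14*l + 0.77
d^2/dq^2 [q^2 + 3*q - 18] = 2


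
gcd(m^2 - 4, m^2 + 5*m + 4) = 1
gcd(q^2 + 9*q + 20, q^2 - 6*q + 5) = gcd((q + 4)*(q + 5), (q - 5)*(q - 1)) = 1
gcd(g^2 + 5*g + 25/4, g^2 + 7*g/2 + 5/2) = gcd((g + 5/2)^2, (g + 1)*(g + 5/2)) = g + 5/2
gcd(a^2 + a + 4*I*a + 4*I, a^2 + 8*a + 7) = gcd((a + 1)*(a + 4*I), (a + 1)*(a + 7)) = a + 1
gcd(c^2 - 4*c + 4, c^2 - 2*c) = c - 2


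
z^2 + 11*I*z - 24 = (z + 3*I)*(z + 8*I)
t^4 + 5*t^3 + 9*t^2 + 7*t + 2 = (t + 1)^3*(t + 2)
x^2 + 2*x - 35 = (x - 5)*(x + 7)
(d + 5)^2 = d^2 + 10*d + 25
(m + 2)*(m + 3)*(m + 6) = m^3 + 11*m^2 + 36*m + 36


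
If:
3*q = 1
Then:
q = 1/3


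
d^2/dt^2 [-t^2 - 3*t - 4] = -2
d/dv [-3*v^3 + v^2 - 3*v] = -9*v^2 + 2*v - 3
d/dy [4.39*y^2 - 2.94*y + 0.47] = 8.78*y - 2.94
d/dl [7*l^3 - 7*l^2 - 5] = 7*l*(3*l - 2)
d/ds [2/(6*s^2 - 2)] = -6*s/(3*s^2 - 1)^2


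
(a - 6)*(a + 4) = a^2 - 2*a - 24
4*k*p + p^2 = p*(4*k + p)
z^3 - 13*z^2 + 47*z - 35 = (z - 7)*(z - 5)*(z - 1)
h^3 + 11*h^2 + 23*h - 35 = (h - 1)*(h + 5)*(h + 7)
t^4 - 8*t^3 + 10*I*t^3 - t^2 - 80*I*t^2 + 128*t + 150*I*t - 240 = (t - 5)*(t - 3)*(t + 2*I)*(t + 8*I)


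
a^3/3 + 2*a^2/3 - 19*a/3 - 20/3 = (a/3 + 1/3)*(a - 4)*(a + 5)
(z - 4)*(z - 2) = z^2 - 6*z + 8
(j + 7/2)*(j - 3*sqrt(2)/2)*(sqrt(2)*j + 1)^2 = 2*j^4 - sqrt(2)*j^3 + 7*j^3 - 5*j^2 - 7*sqrt(2)*j^2/2 - 35*j/2 - 3*sqrt(2)*j/2 - 21*sqrt(2)/4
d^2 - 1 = (d - 1)*(d + 1)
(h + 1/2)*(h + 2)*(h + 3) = h^3 + 11*h^2/2 + 17*h/2 + 3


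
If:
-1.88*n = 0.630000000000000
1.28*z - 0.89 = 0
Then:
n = -0.34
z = 0.70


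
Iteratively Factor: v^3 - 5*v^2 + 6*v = (v - 3)*(v^2 - 2*v) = v*(v - 3)*(v - 2)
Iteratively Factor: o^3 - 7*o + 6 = (o + 3)*(o^2 - 3*o + 2) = (o - 1)*(o + 3)*(o - 2)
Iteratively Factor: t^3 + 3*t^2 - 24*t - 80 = (t + 4)*(t^2 - t - 20) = (t - 5)*(t + 4)*(t + 4)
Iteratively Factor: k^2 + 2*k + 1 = (k + 1)*(k + 1)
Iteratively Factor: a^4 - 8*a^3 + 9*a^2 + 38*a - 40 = (a - 4)*(a^3 - 4*a^2 - 7*a + 10) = (a - 5)*(a - 4)*(a^2 + a - 2) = (a - 5)*(a - 4)*(a - 1)*(a + 2)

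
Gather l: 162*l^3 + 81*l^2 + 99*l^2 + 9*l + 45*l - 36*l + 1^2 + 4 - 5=162*l^3 + 180*l^2 + 18*l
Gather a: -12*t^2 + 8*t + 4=-12*t^2 + 8*t + 4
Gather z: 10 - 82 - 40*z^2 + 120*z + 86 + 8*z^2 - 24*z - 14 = -32*z^2 + 96*z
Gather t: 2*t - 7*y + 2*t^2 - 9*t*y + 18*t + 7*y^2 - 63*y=2*t^2 + t*(20 - 9*y) + 7*y^2 - 70*y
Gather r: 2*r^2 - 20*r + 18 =2*r^2 - 20*r + 18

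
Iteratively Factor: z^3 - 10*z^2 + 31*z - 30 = (z - 5)*(z^2 - 5*z + 6) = (z - 5)*(z - 2)*(z - 3)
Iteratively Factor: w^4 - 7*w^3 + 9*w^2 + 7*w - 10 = (w + 1)*(w^3 - 8*w^2 + 17*w - 10) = (w - 5)*(w + 1)*(w^2 - 3*w + 2) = (w - 5)*(w - 2)*(w + 1)*(w - 1)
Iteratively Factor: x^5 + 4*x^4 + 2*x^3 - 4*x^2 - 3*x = (x + 1)*(x^4 + 3*x^3 - x^2 - 3*x) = (x + 1)*(x + 3)*(x^3 - x) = (x + 1)^2*(x + 3)*(x^2 - x) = (x - 1)*(x + 1)^2*(x + 3)*(x)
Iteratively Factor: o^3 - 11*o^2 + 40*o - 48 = (o - 4)*(o^2 - 7*o + 12) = (o - 4)*(o - 3)*(o - 4)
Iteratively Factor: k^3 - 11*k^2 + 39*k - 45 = (k - 5)*(k^2 - 6*k + 9) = (k - 5)*(k - 3)*(k - 3)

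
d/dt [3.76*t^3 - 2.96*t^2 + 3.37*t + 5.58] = 11.28*t^2 - 5.92*t + 3.37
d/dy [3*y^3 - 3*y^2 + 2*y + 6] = 9*y^2 - 6*y + 2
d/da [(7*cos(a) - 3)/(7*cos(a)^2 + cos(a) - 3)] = (-49*sin(a)^2 - 42*cos(a) + 67)*sin(a)/(7*cos(a)^2 + cos(a) - 3)^2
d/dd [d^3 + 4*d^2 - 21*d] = 3*d^2 + 8*d - 21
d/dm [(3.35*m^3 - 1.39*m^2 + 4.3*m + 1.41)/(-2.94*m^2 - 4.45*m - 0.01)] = (-9.849*m^4 - 29.815*m^3 + 18.727*m^2 + 8.3186*m + 6.2315)/(8.6436*m^4 + 26.166*m^3 + 19.8613*m^2 + 0.089*m + 0.0001)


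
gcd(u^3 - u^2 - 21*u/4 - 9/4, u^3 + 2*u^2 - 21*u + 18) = u - 3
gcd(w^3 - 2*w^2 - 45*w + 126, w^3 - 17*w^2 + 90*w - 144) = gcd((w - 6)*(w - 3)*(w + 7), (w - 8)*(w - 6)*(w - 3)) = w^2 - 9*w + 18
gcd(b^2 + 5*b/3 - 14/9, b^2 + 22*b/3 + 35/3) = b + 7/3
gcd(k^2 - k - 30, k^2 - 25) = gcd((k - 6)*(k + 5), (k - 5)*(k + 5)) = k + 5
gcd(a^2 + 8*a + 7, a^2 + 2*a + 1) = a + 1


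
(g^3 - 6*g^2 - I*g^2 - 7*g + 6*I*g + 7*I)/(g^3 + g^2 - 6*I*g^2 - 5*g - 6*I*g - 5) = (g - 7)/(g - 5*I)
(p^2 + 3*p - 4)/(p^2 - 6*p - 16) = (-p^2 - 3*p + 4)/(-p^2 + 6*p + 16)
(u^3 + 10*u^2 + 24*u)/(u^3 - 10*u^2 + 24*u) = (u^2 + 10*u + 24)/(u^2 - 10*u + 24)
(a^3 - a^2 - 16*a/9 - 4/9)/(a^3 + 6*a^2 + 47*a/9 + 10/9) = (a - 2)/(a + 5)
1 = 1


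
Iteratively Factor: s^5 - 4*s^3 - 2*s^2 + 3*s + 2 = (s - 2)*(s^4 + 2*s^3 - 2*s - 1) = (s - 2)*(s + 1)*(s^3 + s^2 - s - 1) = (s - 2)*(s + 1)^2*(s^2 - 1) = (s - 2)*(s + 1)^3*(s - 1)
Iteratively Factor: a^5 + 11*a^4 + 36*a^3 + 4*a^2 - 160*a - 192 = (a + 4)*(a^4 + 7*a^3 + 8*a^2 - 28*a - 48) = (a + 2)*(a + 4)*(a^3 + 5*a^2 - 2*a - 24) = (a + 2)*(a + 3)*(a + 4)*(a^2 + 2*a - 8) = (a - 2)*(a + 2)*(a + 3)*(a + 4)*(a + 4)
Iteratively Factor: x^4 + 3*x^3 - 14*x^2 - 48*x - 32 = (x + 2)*(x^3 + x^2 - 16*x - 16) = (x - 4)*(x + 2)*(x^2 + 5*x + 4) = (x - 4)*(x + 1)*(x + 2)*(x + 4)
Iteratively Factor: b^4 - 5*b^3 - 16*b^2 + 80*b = (b)*(b^3 - 5*b^2 - 16*b + 80) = b*(b - 4)*(b^2 - b - 20) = b*(b - 5)*(b - 4)*(b + 4)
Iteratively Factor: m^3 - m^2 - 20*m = (m + 4)*(m^2 - 5*m) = m*(m + 4)*(m - 5)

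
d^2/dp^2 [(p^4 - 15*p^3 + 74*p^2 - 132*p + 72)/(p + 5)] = 2*(3*p^4 + 25*p^3 - 75*p^2 - 1125*p + 2582)/(p^3 + 15*p^2 + 75*p + 125)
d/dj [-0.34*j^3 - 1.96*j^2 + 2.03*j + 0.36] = -1.02*j^2 - 3.92*j + 2.03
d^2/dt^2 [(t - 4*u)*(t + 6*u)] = 2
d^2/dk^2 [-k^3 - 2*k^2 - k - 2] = -6*k - 4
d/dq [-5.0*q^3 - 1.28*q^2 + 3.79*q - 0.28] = -15.0*q^2 - 2.56*q + 3.79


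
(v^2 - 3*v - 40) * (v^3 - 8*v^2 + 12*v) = v^5 - 11*v^4 - 4*v^3 + 284*v^2 - 480*v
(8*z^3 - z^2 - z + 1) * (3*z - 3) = 24*z^4 - 27*z^3 + 6*z - 3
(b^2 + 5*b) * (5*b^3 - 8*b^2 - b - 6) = 5*b^5 + 17*b^4 - 41*b^3 - 11*b^2 - 30*b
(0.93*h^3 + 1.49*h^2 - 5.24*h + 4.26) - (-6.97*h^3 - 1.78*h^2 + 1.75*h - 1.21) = 7.9*h^3 + 3.27*h^2 - 6.99*h + 5.47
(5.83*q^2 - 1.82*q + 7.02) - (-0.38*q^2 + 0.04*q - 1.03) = 6.21*q^2 - 1.86*q + 8.05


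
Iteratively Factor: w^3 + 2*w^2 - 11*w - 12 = (w + 1)*(w^2 + w - 12) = (w - 3)*(w + 1)*(w + 4)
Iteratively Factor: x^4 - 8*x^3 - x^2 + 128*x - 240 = (x - 5)*(x^3 - 3*x^2 - 16*x + 48) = (x - 5)*(x - 4)*(x^2 + x - 12) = (x - 5)*(x - 4)*(x - 3)*(x + 4)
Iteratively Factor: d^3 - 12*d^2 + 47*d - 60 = (d - 4)*(d^2 - 8*d + 15) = (d - 5)*(d - 4)*(d - 3)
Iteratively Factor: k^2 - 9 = (k + 3)*(k - 3)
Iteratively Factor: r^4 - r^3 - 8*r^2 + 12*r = (r - 2)*(r^3 + r^2 - 6*r) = r*(r - 2)*(r^2 + r - 6) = r*(r - 2)^2*(r + 3)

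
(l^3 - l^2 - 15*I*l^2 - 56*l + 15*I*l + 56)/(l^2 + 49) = (l^2 - l*(1 + 8*I) + 8*I)/(l + 7*I)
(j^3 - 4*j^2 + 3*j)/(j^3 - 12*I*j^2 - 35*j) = (-j^2 + 4*j - 3)/(-j^2 + 12*I*j + 35)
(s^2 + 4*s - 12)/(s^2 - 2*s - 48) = (s - 2)/(s - 8)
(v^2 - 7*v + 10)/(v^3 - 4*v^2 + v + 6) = (v - 5)/(v^2 - 2*v - 3)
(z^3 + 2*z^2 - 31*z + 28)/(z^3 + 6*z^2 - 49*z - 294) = (z^2 - 5*z + 4)/(z^2 - z - 42)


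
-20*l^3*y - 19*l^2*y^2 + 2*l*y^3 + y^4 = y*(-4*l + y)*(l + y)*(5*l + y)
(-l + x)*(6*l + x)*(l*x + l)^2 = -6*l^4*x^2 - 12*l^4*x - 6*l^4 + 5*l^3*x^3 + 10*l^3*x^2 + 5*l^3*x + l^2*x^4 + 2*l^2*x^3 + l^2*x^2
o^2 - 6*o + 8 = (o - 4)*(o - 2)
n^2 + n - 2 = (n - 1)*(n + 2)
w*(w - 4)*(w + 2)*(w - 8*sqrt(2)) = w^4 - 8*sqrt(2)*w^3 - 2*w^3 - 8*w^2 + 16*sqrt(2)*w^2 + 64*sqrt(2)*w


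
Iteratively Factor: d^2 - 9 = (d + 3)*(d - 3)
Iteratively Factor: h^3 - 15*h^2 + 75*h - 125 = (h - 5)*(h^2 - 10*h + 25) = (h - 5)^2*(h - 5)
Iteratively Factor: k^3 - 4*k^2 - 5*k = (k)*(k^2 - 4*k - 5) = k*(k + 1)*(k - 5)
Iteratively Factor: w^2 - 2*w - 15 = (w + 3)*(w - 5)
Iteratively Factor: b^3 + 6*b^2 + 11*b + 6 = (b + 3)*(b^2 + 3*b + 2) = (b + 1)*(b + 3)*(b + 2)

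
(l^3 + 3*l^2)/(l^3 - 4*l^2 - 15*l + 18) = l^2/(l^2 - 7*l + 6)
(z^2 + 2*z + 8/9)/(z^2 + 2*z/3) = (z + 4/3)/z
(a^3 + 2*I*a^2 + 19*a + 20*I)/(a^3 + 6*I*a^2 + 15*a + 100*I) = (a + I)/(a + 5*I)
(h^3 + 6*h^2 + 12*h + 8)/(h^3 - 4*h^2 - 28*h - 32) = (h + 2)/(h - 8)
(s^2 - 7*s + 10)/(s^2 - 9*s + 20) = (s - 2)/(s - 4)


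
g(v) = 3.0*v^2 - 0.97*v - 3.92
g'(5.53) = 32.21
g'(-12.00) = -72.97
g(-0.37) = -3.15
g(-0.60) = -2.26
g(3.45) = 28.44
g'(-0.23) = -2.35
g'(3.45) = 19.73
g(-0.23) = -3.54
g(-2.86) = 23.39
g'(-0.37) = -3.19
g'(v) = 6.0*v - 0.97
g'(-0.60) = -4.57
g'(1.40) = 7.43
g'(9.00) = 53.03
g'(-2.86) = -18.13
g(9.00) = 230.35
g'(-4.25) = -26.47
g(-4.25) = 54.39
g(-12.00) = 439.72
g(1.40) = 0.60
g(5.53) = 82.46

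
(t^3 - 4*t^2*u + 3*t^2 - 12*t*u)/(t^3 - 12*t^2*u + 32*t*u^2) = (t + 3)/(t - 8*u)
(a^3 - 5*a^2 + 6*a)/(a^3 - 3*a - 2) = a*(a - 3)/(a^2 + 2*a + 1)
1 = 1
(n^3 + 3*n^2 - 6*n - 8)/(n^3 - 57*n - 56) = (n^2 + 2*n - 8)/(n^2 - n - 56)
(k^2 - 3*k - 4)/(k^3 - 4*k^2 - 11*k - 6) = (k - 4)/(k^2 - 5*k - 6)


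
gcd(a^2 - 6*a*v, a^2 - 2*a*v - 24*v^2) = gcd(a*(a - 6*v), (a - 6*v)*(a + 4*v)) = -a + 6*v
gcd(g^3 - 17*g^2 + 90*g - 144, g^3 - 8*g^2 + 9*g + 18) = g^2 - 9*g + 18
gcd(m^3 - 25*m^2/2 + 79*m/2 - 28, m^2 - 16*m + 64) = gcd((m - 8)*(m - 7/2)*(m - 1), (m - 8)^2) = m - 8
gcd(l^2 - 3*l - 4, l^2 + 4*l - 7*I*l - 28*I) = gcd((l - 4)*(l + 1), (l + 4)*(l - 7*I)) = 1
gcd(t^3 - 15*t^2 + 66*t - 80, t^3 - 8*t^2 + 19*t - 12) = 1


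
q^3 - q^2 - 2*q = q*(q - 2)*(q + 1)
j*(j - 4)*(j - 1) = j^3 - 5*j^2 + 4*j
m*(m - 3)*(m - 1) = m^3 - 4*m^2 + 3*m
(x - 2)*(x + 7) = x^2 + 5*x - 14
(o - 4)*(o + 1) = o^2 - 3*o - 4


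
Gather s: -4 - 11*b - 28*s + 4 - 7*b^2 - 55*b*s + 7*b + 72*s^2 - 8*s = -7*b^2 - 4*b + 72*s^2 + s*(-55*b - 36)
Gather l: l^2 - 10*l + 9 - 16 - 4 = l^2 - 10*l - 11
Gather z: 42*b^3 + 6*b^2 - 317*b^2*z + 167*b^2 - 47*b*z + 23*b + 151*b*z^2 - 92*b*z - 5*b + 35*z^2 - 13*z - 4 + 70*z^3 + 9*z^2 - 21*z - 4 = 42*b^3 + 173*b^2 + 18*b + 70*z^3 + z^2*(151*b + 44) + z*(-317*b^2 - 139*b - 34) - 8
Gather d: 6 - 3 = 3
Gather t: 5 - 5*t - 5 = -5*t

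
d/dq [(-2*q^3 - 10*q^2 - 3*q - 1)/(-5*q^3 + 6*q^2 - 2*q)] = (-62*q^4 - 22*q^3 + 23*q^2 + 12*q - 2)/(q^2*(25*q^4 - 60*q^3 + 56*q^2 - 24*q + 4))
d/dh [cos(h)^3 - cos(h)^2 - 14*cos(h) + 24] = (-3*cos(h)^2 + 2*cos(h) + 14)*sin(h)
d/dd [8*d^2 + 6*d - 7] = 16*d + 6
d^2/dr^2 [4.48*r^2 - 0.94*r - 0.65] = 8.96000000000000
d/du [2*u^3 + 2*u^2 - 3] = 2*u*(3*u + 2)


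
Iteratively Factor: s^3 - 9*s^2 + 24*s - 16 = (s - 4)*(s^2 - 5*s + 4) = (s - 4)*(s - 1)*(s - 4)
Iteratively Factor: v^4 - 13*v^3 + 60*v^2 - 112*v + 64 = (v - 1)*(v^3 - 12*v^2 + 48*v - 64) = (v - 4)*(v - 1)*(v^2 - 8*v + 16) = (v - 4)^2*(v - 1)*(v - 4)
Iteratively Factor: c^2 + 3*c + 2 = (c + 2)*(c + 1)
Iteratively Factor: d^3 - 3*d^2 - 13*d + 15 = (d + 3)*(d^2 - 6*d + 5) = (d - 5)*(d + 3)*(d - 1)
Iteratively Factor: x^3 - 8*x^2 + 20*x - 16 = (x - 4)*(x^2 - 4*x + 4) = (x - 4)*(x - 2)*(x - 2)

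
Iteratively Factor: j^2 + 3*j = (j + 3)*(j)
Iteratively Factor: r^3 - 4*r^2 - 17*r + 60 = (r - 3)*(r^2 - r - 20) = (r - 5)*(r - 3)*(r + 4)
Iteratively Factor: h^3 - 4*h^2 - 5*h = (h + 1)*(h^2 - 5*h) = (h - 5)*(h + 1)*(h)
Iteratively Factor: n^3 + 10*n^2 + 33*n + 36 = (n + 3)*(n^2 + 7*n + 12) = (n + 3)*(n + 4)*(n + 3)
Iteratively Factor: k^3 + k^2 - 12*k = (k)*(k^2 + k - 12) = k*(k + 4)*(k - 3)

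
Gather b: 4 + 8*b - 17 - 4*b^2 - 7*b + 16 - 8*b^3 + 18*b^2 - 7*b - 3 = -8*b^3 + 14*b^2 - 6*b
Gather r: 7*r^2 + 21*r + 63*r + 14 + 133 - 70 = 7*r^2 + 84*r + 77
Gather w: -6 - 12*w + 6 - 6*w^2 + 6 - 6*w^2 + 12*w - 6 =-12*w^2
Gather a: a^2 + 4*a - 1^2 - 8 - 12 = a^2 + 4*a - 21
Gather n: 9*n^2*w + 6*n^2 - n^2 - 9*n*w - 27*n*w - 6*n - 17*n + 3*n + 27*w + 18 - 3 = n^2*(9*w + 5) + n*(-36*w - 20) + 27*w + 15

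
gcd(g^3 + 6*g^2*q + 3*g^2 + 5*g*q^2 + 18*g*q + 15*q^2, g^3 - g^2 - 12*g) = g + 3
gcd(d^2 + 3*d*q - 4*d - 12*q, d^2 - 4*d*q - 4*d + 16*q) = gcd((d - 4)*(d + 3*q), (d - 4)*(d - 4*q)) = d - 4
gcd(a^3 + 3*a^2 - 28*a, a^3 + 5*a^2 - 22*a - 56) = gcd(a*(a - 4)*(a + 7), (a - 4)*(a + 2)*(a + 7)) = a^2 + 3*a - 28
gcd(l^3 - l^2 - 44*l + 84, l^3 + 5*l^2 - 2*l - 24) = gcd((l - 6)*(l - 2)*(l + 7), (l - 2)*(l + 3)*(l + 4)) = l - 2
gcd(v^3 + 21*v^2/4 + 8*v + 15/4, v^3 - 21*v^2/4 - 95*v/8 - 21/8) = 1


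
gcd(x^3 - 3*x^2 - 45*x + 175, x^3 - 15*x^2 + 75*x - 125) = x^2 - 10*x + 25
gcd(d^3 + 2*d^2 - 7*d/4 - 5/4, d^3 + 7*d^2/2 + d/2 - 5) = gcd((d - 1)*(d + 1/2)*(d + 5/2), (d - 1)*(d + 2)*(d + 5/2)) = d^2 + 3*d/2 - 5/2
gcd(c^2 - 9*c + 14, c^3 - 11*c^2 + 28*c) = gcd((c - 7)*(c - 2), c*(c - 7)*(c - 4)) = c - 7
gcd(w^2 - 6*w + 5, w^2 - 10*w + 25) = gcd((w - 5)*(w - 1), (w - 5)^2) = w - 5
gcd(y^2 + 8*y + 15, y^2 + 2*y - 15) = y + 5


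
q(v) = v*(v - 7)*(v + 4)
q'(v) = v*(v - 7) + v*(v + 4) + (v - 7)*(v + 4) = 3*v^2 - 6*v - 28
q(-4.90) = -52.48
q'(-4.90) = 73.43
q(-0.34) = 9.13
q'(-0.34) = -25.61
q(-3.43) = 20.39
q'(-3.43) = 27.87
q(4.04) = -96.15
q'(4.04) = -3.28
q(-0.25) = 6.80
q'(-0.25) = -26.31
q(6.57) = -29.86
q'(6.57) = 62.07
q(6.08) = -56.38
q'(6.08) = 46.42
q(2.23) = -66.27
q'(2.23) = -26.46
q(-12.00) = -1824.00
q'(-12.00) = 476.00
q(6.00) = -60.00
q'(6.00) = 44.00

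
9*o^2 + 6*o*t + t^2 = (3*o + t)^2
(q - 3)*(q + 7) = q^2 + 4*q - 21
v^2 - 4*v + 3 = (v - 3)*(v - 1)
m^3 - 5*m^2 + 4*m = m*(m - 4)*(m - 1)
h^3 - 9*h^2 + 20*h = h*(h - 5)*(h - 4)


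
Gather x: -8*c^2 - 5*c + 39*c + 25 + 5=-8*c^2 + 34*c + 30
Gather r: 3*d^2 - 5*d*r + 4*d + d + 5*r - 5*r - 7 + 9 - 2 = 3*d^2 - 5*d*r + 5*d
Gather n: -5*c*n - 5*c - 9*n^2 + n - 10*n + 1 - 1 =-5*c - 9*n^2 + n*(-5*c - 9)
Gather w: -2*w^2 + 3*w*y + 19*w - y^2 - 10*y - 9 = -2*w^2 + w*(3*y + 19) - y^2 - 10*y - 9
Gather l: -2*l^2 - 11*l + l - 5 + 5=-2*l^2 - 10*l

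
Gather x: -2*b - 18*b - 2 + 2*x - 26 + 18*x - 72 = -20*b + 20*x - 100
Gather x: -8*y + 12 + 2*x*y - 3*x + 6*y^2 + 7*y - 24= x*(2*y - 3) + 6*y^2 - y - 12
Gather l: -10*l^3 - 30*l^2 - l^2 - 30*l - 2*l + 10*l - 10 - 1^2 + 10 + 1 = -10*l^3 - 31*l^2 - 22*l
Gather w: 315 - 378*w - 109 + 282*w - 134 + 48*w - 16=56 - 48*w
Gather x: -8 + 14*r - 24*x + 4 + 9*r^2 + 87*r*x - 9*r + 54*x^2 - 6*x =9*r^2 + 5*r + 54*x^2 + x*(87*r - 30) - 4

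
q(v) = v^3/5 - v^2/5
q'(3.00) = 4.20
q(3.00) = 3.60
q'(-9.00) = 52.20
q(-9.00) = -162.00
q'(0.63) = -0.01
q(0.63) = -0.03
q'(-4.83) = 15.93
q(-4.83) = -27.20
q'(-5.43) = 19.86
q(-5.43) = -37.92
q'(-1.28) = 1.50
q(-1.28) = -0.75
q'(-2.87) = 6.09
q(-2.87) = -6.38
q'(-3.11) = 7.05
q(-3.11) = -7.95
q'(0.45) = -0.06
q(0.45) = -0.02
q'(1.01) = 0.21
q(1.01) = 0.00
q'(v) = 3*v^2/5 - 2*v/5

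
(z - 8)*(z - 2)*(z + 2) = z^3 - 8*z^2 - 4*z + 32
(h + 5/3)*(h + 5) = h^2 + 20*h/3 + 25/3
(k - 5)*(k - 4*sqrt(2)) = k^2 - 4*sqrt(2)*k - 5*k + 20*sqrt(2)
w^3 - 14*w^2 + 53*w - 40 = (w - 8)*(w - 5)*(w - 1)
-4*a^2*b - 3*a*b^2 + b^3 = b*(-4*a + b)*(a + b)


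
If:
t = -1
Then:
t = -1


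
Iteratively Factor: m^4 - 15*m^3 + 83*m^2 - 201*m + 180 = (m - 3)*(m^3 - 12*m^2 + 47*m - 60) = (m - 5)*(m - 3)*(m^2 - 7*m + 12) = (m - 5)*(m - 3)^2*(m - 4)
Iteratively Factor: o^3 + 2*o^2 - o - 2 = (o + 1)*(o^2 + o - 2) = (o + 1)*(o + 2)*(o - 1)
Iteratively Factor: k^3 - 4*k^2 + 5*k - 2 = (k - 1)*(k^2 - 3*k + 2) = (k - 2)*(k - 1)*(k - 1)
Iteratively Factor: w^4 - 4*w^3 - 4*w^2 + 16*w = (w + 2)*(w^3 - 6*w^2 + 8*w) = (w - 4)*(w + 2)*(w^2 - 2*w) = (w - 4)*(w - 2)*(w + 2)*(w)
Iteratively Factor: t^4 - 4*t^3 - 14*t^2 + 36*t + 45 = (t - 3)*(t^3 - t^2 - 17*t - 15) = (t - 3)*(t + 1)*(t^2 - 2*t - 15) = (t - 3)*(t + 1)*(t + 3)*(t - 5)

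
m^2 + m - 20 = (m - 4)*(m + 5)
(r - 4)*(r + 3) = r^2 - r - 12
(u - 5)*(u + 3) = u^2 - 2*u - 15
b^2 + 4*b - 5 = (b - 1)*(b + 5)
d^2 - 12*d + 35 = (d - 7)*(d - 5)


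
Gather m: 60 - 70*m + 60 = 120 - 70*m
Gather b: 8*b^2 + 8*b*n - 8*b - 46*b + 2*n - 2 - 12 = 8*b^2 + b*(8*n - 54) + 2*n - 14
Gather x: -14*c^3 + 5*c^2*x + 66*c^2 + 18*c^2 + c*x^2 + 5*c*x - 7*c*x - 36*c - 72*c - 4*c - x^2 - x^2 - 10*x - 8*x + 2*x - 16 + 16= -14*c^3 + 84*c^2 - 112*c + x^2*(c - 2) + x*(5*c^2 - 2*c - 16)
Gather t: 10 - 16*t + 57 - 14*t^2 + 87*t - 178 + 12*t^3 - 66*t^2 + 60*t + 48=12*t^3 - 80*t^2 + 131*t - 63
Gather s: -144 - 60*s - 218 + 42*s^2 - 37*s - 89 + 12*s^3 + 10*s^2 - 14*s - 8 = 12*s^3 + 52*s^2 - 111*s - 459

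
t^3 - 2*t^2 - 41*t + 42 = (t - 7)*(t - 1)*(t + 6)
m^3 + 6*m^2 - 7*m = m*(m - 1)*(m + 7)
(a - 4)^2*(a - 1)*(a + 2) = a^4 - 7*a^3 + 6*a^2 + 32*a - 32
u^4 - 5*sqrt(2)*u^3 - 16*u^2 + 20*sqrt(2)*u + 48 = (u - 2)*(u + 2)*(u - 6*sqrt(2))*(u + sqrt(2))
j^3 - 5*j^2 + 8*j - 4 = (j - 2)^2*(j - 1)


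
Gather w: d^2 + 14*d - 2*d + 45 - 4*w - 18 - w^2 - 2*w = d^2 + 12*d - w^2 - 6*w + 27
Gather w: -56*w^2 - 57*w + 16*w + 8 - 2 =-56*w^2 - 41*w + 6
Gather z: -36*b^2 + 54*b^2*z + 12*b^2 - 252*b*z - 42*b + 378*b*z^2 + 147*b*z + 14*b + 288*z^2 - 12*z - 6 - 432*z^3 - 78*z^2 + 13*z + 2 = -24*b^2 - 28*b - 432*z^3 + z^2*(378*b + 210) + z*(54*b^2 - 105*b + 1) - 4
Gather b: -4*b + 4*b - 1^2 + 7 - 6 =0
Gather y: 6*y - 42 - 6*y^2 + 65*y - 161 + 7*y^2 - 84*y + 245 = y^2 - 13*y + 42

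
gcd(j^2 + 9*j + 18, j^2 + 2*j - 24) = j + 6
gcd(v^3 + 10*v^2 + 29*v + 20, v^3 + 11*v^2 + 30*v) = v + 5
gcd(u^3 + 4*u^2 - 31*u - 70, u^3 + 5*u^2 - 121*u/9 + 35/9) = u + 7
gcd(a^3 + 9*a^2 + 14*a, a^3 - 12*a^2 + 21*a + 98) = a + 2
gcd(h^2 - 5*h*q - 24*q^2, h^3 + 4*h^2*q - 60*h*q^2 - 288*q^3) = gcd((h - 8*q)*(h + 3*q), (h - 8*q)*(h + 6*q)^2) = -h + 8*q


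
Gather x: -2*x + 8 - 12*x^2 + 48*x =-12*x^2 + 46*x + 8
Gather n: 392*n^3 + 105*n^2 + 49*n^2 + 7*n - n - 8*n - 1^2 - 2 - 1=392*n^3 + 154*n^2 - 2*n - 4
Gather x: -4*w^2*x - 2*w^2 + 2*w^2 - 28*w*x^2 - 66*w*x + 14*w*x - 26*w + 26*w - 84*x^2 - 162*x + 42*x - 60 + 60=x^2*(-28*w - 84) + x*(-4*w^2 - 52*w - 120)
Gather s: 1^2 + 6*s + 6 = 6*s + 7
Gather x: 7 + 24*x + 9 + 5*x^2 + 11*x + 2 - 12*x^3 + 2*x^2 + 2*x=-12*x^3 + 7*x^2 + 37*x + 18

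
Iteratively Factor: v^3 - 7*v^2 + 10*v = (v)*(v^2 - 7*v + 10) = v*(v - 5)*(v - 2)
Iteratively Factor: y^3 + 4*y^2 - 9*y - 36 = (y - 3)*(y^2 + 7*y + 12) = (y - 3)*(y + 4)*(y + 3)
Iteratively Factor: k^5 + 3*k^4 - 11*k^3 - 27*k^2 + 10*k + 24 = (k + 4)*(k^4 - k^3 - 7*k^2 + k + 6) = (k + 1)*(k + 4)*(k^3 - 2*k^2 - 5*k + 6) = (k - 3)*(k + 1)*(k + 4)*(k^2 + k - 2) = (k - 3)*(k + 1)*(k + 2)*(k + 4)*(k - 1)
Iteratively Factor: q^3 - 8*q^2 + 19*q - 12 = (q - 3)*(q^2 - 5*q + 4) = (q - 4)*(q - 3)*(q - 1)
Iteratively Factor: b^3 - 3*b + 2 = (b - 1)*(b^2 + b - 2) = (b - 1)^2*(b + 2)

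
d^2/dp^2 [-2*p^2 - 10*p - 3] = -4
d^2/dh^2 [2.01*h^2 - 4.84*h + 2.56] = 4.02000000000000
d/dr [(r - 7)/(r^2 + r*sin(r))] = (r*(r + sin(r)) + (7 - r)*(r*cos(r) + 2*r + sin(r)))/(r^2*(r + sin(r))^2)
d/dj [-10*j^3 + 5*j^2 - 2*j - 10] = -30*j^2 + 10*j - 2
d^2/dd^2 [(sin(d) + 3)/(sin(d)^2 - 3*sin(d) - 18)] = (-6*sin(d) + cos(d)^2 + 1)/(sin(d) - 6)^3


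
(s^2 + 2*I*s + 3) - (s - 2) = s^2 - s + 2*I*s + 5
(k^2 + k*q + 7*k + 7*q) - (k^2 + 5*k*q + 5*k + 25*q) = -4*k*q + 2*k - 18*q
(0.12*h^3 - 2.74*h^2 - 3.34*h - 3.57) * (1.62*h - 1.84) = 0.1944*h^4 - 4.6596*h^3 - 0.369199999999999*h^2 + 0.3622*h + 6.5688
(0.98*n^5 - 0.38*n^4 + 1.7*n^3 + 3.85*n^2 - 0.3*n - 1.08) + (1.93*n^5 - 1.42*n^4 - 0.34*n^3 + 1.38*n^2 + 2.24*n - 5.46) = 2.91*n^5 - 1.8*n^4 + 1.36*n^3 + 5.23*n^2 + 1.94*n - 6.54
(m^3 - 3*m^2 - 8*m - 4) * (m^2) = m^5 - 3*m^4 - 8*m^3 - 4*m^2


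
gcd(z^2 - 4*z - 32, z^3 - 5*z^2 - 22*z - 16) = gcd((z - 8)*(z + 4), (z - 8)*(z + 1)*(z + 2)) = z - 8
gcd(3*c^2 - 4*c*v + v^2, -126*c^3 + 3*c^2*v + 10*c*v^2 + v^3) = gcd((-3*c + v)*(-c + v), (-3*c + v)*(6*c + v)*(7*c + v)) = -3*c + v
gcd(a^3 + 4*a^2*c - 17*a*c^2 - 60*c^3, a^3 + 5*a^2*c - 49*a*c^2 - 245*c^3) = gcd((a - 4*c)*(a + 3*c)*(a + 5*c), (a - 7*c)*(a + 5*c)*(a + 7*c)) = a + 5*c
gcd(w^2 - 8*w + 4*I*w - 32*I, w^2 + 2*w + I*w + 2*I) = 1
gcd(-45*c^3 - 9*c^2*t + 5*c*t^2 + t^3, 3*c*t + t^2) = 3*c + t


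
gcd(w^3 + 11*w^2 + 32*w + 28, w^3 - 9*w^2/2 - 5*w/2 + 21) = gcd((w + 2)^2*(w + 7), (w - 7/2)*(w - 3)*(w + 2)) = w + 2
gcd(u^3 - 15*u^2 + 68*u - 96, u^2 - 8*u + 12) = 1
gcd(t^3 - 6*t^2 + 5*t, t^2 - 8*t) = t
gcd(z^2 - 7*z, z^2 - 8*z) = z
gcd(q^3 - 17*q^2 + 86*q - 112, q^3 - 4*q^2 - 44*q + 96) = q^2 - 10*q + 16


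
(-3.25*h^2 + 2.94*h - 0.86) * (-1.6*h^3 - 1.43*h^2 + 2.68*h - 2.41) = 5.2*h^5 - 0.0564999999999998*h^4 - 11.5382*h^3 + 16.9415*h^2 - 9.3902*h + 2.0726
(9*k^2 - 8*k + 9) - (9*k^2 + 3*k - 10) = 19 - 11*k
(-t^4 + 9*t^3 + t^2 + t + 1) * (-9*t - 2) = 9*t^5 - 79*t^4 - 27*t^3 - 11*t^2 - 11*t - 2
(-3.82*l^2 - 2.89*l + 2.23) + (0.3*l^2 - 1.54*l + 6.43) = -3.52*l^2 - 4.43*l + 8.66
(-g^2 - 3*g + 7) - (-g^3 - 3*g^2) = g^3 + 2*g^2 - 3*g + 7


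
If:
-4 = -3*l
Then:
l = 4/3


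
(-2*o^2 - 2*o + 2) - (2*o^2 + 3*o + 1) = -4*o^2 - 5*o + 1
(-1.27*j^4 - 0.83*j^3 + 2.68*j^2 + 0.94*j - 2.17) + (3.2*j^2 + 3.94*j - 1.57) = -1.27*j^4 - 0.83*j^3 + 5.88*j^2 + 4.88*j - 3.74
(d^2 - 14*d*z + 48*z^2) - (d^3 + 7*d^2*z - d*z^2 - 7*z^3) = -d^3 - 7*d^2*z + d^2 + d*z^2 - 14*d*z + 7*z^3 + 48*z^2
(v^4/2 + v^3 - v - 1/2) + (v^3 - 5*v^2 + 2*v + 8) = v^4/2 + 2*v^3 - 5*v^2 + v + 15/2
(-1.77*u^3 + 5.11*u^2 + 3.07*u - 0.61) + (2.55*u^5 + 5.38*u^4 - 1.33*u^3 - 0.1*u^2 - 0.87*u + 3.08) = 2.55*u^5 + 5.38*u^4 - 3.1*u^3 + 5.01*u^2 + 2.2*u + 2.47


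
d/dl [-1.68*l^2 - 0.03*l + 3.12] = -3.36*l - 0.03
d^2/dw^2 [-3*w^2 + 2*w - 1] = -6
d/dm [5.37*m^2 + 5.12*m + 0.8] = 10.74*m + 5.12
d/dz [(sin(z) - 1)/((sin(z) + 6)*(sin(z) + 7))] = (2*sin(z) + cos(z)^2 + 54)*cos(z)/((sin(z) + 6)^2*(sin(z) + 7)^2)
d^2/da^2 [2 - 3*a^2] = -6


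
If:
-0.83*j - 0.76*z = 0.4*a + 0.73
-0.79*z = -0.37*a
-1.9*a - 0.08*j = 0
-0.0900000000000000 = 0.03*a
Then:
No Solution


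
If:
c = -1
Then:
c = -1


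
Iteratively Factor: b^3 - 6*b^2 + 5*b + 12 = (b - 4)*(b^2 - 2*b - 3) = (b - 4)*(b + 1)*(b - 3)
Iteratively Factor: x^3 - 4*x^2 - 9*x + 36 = (x - 4)*(x^2 - 9) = (x - 4)*(x - 3)*(x + 3)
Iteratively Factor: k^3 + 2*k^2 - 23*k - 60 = (k + 3)*(k^2 - k - 20) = (k + 3)*(k + 4)*(k - 5)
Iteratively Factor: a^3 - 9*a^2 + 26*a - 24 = (a - 4)*(a^2 - 5*a + 6) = (a - 4)*(a - 3)*(a - 2)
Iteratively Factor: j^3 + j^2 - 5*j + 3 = (j - 1)*(j^2 + 2*j - 3) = (j - 1)*(j + 3)*(j - 1)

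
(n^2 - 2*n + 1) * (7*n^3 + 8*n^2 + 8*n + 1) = 7*n^5 - 6*n^4 - n^3 - 7*n^2 + 6*n + 1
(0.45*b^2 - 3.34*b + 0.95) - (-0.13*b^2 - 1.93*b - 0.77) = 0.58*b^2 - 1.41*b + 1.72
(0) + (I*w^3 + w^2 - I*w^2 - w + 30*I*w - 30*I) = I*w^3 + w^2 - I*w^2 - w + 30*I*w - 30*I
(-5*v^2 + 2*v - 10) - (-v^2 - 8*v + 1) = -4*v^2 + 10*v - 11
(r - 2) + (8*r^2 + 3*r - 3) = 8*r^2 + 4*r - 5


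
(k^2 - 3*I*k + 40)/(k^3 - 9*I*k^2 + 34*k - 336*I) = (k + 5*I)/(k^2 - I*k + 42)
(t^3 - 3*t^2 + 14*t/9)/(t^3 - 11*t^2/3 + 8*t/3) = (9*t^2 - 27*t + 14)/(3*(3*t^2 - 11*t + 8))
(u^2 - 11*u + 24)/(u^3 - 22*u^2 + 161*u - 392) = (u - 3)/(u^2 - 14*u + 49)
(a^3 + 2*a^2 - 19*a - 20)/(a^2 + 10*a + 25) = (a^2 - 3*a - 4)/(a + 5)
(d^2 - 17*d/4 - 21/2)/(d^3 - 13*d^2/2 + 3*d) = (4*d + 7)/(2*d*(2*d - 1))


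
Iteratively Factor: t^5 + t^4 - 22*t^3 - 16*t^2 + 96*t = (t + 4)*(t^4 - 3*t^3 - 10*t^2 + 24*t) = (t - 2)*(t + 4)*(t^3 - t^2 - 12*t) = (t - 4)*(t - 2)*(t + 4)*(t^2 + 3*t) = t*(t - 4)*(t - 2)*(t + 4)*(t + 3)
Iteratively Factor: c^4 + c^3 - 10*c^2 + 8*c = (c + 4)*(c^3 - 3*c^2 + 2*c) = (c - 1)*(c + 4)*(c^2 - 2*c) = c*(c - 1)*(c + 4)*(c - 2)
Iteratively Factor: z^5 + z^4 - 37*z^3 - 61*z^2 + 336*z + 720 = (z + 3)*(z^4 - 2*z^3 - 31*z^2 + 32*z + 240) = (z + 3)*(z + 4)*(z^3 - 6*z^2 - 7*z + 60) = (z + 3)^2*(z + 4)*(z^2 - 9*z + 20) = (z - 5)*(z + 3)^2*(z + 4)*(z - 4)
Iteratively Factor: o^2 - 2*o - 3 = (o - 3)*(o + 1)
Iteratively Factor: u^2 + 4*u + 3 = (u + 1)*(u + 3)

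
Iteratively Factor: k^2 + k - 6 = (k + 3)*(k - 2)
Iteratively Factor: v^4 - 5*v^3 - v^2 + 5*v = (v)*(v^3 - 5*v^2 - v + 5) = v*(v - 5)*(v^2 - 1) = v*(v - 5)*(v - 1)*(v + 1)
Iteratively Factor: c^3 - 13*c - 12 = (c - 4)*(c^2 + 4*c + 3) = (c - 4)*(c + 1)*(c + 3)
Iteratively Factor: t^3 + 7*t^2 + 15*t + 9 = (t + 1)*(t^2 + 6*t + 9) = (t + 1)*(t + 3)*(t + 3)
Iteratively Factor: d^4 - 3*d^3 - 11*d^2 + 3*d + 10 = (d + 2)*(d^3 - 5*d^2 - d + 5) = (d + 1)*(d + 2)*(d^2 - 6*d + 5) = (d - 1)*(d + 1)*(d + 2)*(d - 5)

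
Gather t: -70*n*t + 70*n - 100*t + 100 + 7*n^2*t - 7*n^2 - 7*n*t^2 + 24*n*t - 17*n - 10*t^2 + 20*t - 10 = -7*n^2 + 53*n + t^2*(-7*n - 10) + t*(7*n^2 - 46*n - 80) + 90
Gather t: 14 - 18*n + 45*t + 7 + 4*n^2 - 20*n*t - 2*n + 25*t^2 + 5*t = 4*n^2 - 20*n + 25*t^2 + t*(50 - 20*n) + 21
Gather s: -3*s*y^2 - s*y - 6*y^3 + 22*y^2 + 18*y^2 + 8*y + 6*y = s*(-3*y^2 - y) - 6*y^3 + 40*y^2 + 14*y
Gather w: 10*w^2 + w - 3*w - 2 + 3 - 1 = 10*w^2 - 2*w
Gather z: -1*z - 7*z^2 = -7*z^2 - z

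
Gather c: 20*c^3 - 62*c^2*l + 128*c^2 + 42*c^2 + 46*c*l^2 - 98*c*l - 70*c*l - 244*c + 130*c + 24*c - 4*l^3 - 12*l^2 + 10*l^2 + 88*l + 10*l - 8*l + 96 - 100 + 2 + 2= 20*c^3 + c^2*(170 - 62*l) + c*(46*l^2 - 168*l - 90) - 4*l^3 - 2*l^2 + 90*l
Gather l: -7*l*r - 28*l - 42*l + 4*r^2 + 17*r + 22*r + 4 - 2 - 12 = l*(-7*r - 70) + 4*r^2 + 39*r - 10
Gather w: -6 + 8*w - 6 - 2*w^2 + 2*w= -2*w^2 + 10*w - 12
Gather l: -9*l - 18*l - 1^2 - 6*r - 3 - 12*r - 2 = -27*l - 18*r - 6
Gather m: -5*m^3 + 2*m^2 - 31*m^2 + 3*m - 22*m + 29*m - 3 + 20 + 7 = -5*m^3 - 29*m^2 + 10*m + 24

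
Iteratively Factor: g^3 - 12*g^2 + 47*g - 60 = (g - 3)*(g^2 - 9*g + 20) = (g - 4)*(g - 3)*(g - 5)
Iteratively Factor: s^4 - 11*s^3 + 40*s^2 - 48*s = (s)*(s^3 - 11*s^2 + 40*s - 48) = s*(s - 4)*(s^2 - 7*s + 12) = s*(s - 4)^2*(s - 3)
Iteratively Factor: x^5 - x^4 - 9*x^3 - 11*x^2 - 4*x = (x + 1)*(x^4 - 2*x^3 - 7*x^2 - 4*x) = (x + 1)^2*(x^3 - 3*x^2 - 4*x) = (x - 4)*(x + 1)^2*(x^2 + x) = x*(x - 4)*(x + 1)^2*(x + 1)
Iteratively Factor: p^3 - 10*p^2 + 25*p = (p)*(p^2 - 10*p + 25) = p*(p - 5)*(p - 5)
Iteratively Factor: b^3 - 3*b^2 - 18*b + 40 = (b - 2)*(b^2 - b - 20) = (b - 2)*(b + 4)*(b - 5)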